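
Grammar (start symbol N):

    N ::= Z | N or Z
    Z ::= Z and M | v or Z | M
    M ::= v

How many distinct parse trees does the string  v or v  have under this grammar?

Parse trees for v or v:
  [N [Z v or [Z [M v]]]]
  [N [N [Z [M v]]] or [Z [M v]]]

2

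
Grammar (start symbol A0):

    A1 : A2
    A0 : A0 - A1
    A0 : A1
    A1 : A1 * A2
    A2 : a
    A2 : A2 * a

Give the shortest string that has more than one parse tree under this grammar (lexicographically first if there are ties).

a * a

length 1: no string has ≥2 trees
length 3: a * a has 2 parse trees

Two derivations of a * a:
  A0 ⇒ A1 ⇒ A2 ⇒ A2 * a ⇒ a * a
  A0 ⇒ A1 ⇒ A1 * A2 ⇒ A2 * A2 ⇒ a * A2 ⇒ a * a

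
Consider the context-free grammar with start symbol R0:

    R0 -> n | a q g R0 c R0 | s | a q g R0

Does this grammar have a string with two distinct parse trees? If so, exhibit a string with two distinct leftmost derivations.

Ambiguous

Witness: a q g a q g n c n

Derivation 1: R0 ⇒ a q g R0 c R0 ⇒ a q g a q g R0 c R0 ⇒ a q g a q g n c R0 ⇒ a q g a q g n c n
Derivation 2: R0 ⇒ a q g R0 ⇒ a q g a q g R0 c R0 ⇒ a q g a q g n c R0 ⇒ a q g a q g n c n

Two distinct leftmost derivations for the same string.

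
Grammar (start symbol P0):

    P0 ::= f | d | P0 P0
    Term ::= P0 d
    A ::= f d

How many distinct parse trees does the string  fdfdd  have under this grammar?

14

Parse trees for fdfdd (showing first 6 of 14):
  [P0 [P0 f] [P0 [P0 d] [P0 [P0 f] [P0 [P0 d] [P0 d]]]]]
  [P0 [P0 f] [P0 [P0 d] [P0 [P0 [P0 f] [P0 d]] [P0 d]]]]
  [P0 [P0 f] [P0 [P0 [P0 d] [P0 f]] [P0 [P0 d] [P0 d]]]]
  [P0 [P0 f] [P0 [P0 [P0 d] [P0 [P0 f] [P0 d]]] [P0 d]]]
  [P0 [P0 f] [P0 [P0 [P0 [P0 d] [P0 f]] [P0 d]] [P0 d]]]
  [P0 [P0 [P0 f] [P0 d]] [P0 [P0 f] [P0 [P0 d] [P0 d]]]]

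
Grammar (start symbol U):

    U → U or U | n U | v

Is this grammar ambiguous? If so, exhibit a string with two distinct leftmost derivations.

Ambiguous

Witness: n v or v

Derivation 1: U ⇒ U or U ⇒ n U or U ⇒ n v or U ⇒ n v or v
Derivation 2: U ⇒ n U ⇒ n U or U ⇒ n v or U ⇒ n v or v

Two distinct leftmost derivations for the same string.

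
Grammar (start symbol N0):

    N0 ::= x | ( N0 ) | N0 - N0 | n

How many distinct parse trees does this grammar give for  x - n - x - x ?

5

Parse trees for x - n - x - x:
  [N0 [N0 x] - [N0 [N0 n] - [N0 [N0 x] - [N0 x]]]]
  [N0 [N0 x] - [N0 [N0 [N0 n] - [N0 x]] - [N0 x]]]
  [N0 [N0 [N0 x] - [N0 n]] - [N0 [N0 x] - [N0 x]]]
  [N0 [N0 [N0 x] - [N0 [N0 n] - [N0 x]]] - [N0 x]]
  [N0 [N0 [N0 [N0 x] - [N0 n]] - [N0 x]] - [N0 x]]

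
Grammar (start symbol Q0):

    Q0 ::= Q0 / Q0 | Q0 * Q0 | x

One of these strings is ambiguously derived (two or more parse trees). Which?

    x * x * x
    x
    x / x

x * x * x: 2 trees
x: 1 tree
x / x: 1 tree

x * x * x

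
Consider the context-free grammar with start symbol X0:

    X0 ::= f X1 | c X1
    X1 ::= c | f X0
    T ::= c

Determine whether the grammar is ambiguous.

Unambiguous

Only X0, X1 are reachable from X0; ignoring the rest: Restricted to the reachable nonterminals, every rule has the form A → t or A → t B, and no two rules for the same A share a first terminal. The grammar encodes a DFA — one run per string.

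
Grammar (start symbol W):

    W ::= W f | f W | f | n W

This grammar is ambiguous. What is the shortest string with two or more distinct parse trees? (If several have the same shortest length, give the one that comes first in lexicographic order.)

f f

length 1: no string has ≥2 trees
length 2: f f has 2 parse trees

Two derivations of f f:
  W ⇒ W f ⇒ f f
  W ⇒ f W ⇒ f f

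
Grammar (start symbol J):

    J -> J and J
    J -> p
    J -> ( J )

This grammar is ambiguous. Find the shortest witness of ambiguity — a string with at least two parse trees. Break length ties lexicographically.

length 1: no string has ≥2 trees
length 3: no string has ≥2 trees
length 5: p and p and p has 2 parse trees

Two derivations of p and p and p:
  J ⇒ J and J ⇒ J and J and J ⇒ p and J and J ⇒ p and p and J ⇒ p and p and p
  J ⇒ J and J ⇒ p and J ⇒ p and J and J ⇒ p and p and J ⇒ p and p and p

p and p and p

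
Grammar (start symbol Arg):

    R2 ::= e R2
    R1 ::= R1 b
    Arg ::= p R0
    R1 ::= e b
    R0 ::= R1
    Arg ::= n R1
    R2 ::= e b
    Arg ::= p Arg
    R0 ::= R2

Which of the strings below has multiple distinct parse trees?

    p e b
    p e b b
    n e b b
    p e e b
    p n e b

p e b

p e b: 2 trees
p e b b: 1 tree
n e b b: 1 tree
p e e b: 1 tree
p n e b: 1 tree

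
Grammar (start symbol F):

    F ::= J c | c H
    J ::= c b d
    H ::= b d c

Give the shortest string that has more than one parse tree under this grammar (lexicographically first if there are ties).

length 4: c b d c has 2 parse trees

Two derivations of c b d c:
  F ⇒ J c ⇒ c b d c
  F ⇒ c H ⇒ c b d c

c b d c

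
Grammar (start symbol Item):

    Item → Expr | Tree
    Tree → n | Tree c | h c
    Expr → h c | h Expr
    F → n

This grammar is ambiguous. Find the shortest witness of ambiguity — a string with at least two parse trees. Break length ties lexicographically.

h c

length 1: no string has ≥2 trees
length 2: h c has 2 parse trees

Two derivations of h c:
  Item ⇒ Expr ⇒ h c
  Item ⇒ Tree ⇒ h c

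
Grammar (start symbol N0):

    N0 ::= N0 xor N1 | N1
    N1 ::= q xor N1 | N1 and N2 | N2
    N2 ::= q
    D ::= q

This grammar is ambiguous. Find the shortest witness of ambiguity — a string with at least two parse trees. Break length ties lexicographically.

length 1: no string has ≥2 trees
length 3: q xor q has 2 parse trees

Two derivations of q xor q:
  N0 ⇒ N0 xor N1 ⇒ N1 xor N1 ⇒ N2 xor N1 ⇒ q xor N1 ⇒ q xor N2 ⇒ q xor q
  N0 ⇒ N1 ⇒ q xor N1 ⇒ q xor N2 ⇒ q xor q

q xor q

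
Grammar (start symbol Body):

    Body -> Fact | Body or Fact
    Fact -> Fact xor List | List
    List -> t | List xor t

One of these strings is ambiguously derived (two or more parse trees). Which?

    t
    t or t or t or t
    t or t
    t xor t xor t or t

t xor t xor t or t

t: 1 tree
t or t or t or t: 1 tree
t or t: 1 tree
t xor t xor t or t: 4 trees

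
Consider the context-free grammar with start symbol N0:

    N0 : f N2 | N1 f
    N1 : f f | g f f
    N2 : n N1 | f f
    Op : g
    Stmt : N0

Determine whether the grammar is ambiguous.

Ambiguous

Witness: f f f

Derivation 1: N0 ⇒ f N2 ⇒ f f f
Derivation 2: N0 ⇒ N1 f ⇒ f f f

Two distinct leftmost derivations for the same string.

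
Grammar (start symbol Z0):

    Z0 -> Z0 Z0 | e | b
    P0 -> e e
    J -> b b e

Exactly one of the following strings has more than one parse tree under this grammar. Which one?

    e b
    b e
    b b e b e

e b: 1 tree
b e: 1 tree
b b e b e: 14 trees

b b e b e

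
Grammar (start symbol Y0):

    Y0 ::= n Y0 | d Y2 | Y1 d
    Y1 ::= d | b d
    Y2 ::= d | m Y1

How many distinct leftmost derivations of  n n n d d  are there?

2

Parse trees for n n n d d:
  [Y0 n [Y0 n [Y0 n [Y0 d [Y2 d]]]]]
  [Y0 n [Y0 n [Y0 n [Y0 [Y1 d] d]]]]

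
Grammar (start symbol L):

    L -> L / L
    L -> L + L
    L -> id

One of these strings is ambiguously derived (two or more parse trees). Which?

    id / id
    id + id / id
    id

id / id: 1 tree
id + id / id: 2 trees
id: 1 tree

id + id / id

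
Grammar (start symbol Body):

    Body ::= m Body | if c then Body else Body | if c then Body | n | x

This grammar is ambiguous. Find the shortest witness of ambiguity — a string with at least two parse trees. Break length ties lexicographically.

length 1: no string has ≥2 trees
length 2: no string has ≥2 trees
length 3: no string has ≥2 trees
length 4: no string has ≥2 trees
length 5: no string has ≥2 trees
length 6: no string has ≥2 trees
length 7: no string has ≥2 trees
length 8: no string has ≥2 trees
length 9: if c then if c then n else n has 2 parse trees

Two derivations of if c then if c then n else n:
  Body ⇒ if c then Body else Body ⇒ if c then if c then Body else Body ⇒ if c then if c then n else Body ⇒ if c then if c then n else n
  Body ⇒ if c then Body ⇒ if c then if c then Body else Body ⇒ if c then if c then n else Body ⇒ if c then if c then n else n

if c then if c then n else n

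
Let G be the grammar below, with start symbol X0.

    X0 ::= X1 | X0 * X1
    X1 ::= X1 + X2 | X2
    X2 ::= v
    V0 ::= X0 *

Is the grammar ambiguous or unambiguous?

Only X0, X1, X2 are reachable from X0; ignoring the rest: X0 → X0 * X1 | X1  ;  X1 → X1 + X2 | X2  — a left-associative chain with X2 at the bottom. Each string factors uniquely by precedence.

Unambiguous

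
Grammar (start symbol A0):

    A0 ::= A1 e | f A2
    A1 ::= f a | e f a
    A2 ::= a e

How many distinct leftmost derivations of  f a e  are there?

2

Parse trees for f a e:
  [A0 [A1 f a] e]
  [A0 f [A2 a e]]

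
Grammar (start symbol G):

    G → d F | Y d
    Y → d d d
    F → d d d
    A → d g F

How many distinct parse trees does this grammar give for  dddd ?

2

Parse trees for dddd:
  [G d [F d d d]]
  [G [Y d d d] d]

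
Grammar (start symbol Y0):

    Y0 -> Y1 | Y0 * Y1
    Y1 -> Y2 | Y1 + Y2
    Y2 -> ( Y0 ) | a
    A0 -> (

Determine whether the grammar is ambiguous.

Only Y0, Y1, Y2 are reachable from Y0; ignoring the rest: The grammar is stratified — Y0 handles '*' (left-recursive), Y1 handles '+', Y2 atoms. Each operator has a fixed associativity and precedence level, so every string has one parse.

Unambiguous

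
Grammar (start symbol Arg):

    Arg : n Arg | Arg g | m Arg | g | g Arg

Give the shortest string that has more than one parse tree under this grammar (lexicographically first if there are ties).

g g

length 1: no string has ≥2 trees
length 2: g g has 2 parse trees

Two derivations of g g:
  Arg ⇒ Arg g ⇒ g g
  Arg ⇒ g Arg ⇒ g g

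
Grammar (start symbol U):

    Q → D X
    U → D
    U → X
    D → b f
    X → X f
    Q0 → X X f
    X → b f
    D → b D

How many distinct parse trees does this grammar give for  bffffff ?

1

Parse trees for bffffff:
  [U [X [X [X [X [X [X b f] f] f] f] f] f]]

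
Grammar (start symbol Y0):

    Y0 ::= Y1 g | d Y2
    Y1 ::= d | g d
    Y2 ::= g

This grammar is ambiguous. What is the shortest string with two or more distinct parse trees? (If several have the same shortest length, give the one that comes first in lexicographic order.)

length 2: d g has 2 parse trees

Two derivations of d g:
  Y0 ⇒ Y1 g ⇒ d g
  Y0 ⇒ d Y2 ⇒ d g

d g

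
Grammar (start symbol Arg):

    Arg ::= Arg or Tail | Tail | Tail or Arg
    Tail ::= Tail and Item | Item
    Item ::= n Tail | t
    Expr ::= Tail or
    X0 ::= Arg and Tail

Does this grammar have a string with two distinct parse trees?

Ambiguous

Witness: t or t

Derivation 1: Arg ⇒ Arg or Tail ⇒ Tail or Tail ⇒ Item or Tail ⇒ t or Tail ⇒ t or Item ⇒ t or t
Derivation 2: Arg ⇒ Tail or Arg ⇒ Item or Arg ⇒ t or Arg ⇒ t or Tail ⇒ t or Item ⇒ t or t

Two distinct leftmost derivations for the same string.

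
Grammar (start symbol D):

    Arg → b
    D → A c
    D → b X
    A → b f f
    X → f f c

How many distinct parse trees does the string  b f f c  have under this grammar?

Parse trees for b f f c:
  [D [A b f f] c]
  [D b [X f f c]]

2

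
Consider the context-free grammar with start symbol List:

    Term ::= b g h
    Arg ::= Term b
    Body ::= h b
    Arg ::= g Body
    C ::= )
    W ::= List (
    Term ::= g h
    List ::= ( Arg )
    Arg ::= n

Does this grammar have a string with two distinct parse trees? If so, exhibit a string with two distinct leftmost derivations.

Witness: ( g h b )

Derivation 1: List ⇒ ( Arg ) ⇒ ( Term b ) ⇒ ( g h b )
Derivation 2: List ⇒ ( Arg ) ⇒ ( g Body ) ⇒ ( g h b )

Two distinct leftmost derivations for the same string.

Ambiguous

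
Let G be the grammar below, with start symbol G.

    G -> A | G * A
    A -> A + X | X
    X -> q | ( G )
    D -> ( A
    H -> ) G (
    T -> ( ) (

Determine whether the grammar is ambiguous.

(D, H, T are unreachable from G, so their rules don't affect L(G).) This is a standard precedence ladder (G over A over X), with each level left-recursive on its own operator ('*' at G, '+' at A). That structure is LR(1), hence unambiguous.

Unambiguous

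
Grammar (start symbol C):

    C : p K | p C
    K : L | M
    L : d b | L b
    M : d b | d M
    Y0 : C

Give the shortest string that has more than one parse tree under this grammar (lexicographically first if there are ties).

length 3: p d b has 2 parse trees

Two derivations of p d b:
  C ⇒ p K ⇒ p L ⇒ p d b
  C ⇒ p K ⇒ p M ⇒ p d b

p d b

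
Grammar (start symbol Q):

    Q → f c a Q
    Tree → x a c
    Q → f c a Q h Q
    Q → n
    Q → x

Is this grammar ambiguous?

Witness: f c a f c a n h n

Derivation 1: Q ⇒ f c a Q ⇒ f c a f c a Q h Q ⇒ f c a f c a n h Q ⇒ f c a f c a n h n
Derivation 2: Q ⇒ f c a Q h Q ⇒ f c a f c a Q h Q ⇒ f c a f c a n h Q ⇒ f c a f c a n h n

Two distinct leftmost derivations for the same string.

Ambiguous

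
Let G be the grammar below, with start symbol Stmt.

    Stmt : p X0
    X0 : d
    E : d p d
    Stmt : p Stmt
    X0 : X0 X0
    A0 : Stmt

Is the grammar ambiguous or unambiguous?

Witness: p d d d

Derivation 1: Stmt ⇒ p X0 ⇒ p X0 X0 ⇒ p d X0 ⇒ p d X0 X0 ⇒ p d d X0 ⇒ p d d d
Derivation 2: Stmt ⇒ p X0 ⇒ p X0 X0 ⇒ p X0 X0 X0 ⇒ p d X0 X0 ⇒ p d d X0 ⇒ p d d d

Two distinct leftmost derivations for the same string.

Ambiguous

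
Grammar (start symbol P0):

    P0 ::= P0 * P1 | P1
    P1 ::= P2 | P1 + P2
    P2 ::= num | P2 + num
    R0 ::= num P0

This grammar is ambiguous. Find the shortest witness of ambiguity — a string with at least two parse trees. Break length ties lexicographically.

length 1: no string has ≥2 trees
length 3: num + num has 2 parse trees

Two derivations of num + num:
  P0 ⇒ P1 ⇒ P2 ⇒ P2 + num ⇒ num + num
  P0 ⇒ P1 ⇒ P1 + P2 ⇒ P2 + P2 ⇒ num + P2 ⇒ num + num

num + num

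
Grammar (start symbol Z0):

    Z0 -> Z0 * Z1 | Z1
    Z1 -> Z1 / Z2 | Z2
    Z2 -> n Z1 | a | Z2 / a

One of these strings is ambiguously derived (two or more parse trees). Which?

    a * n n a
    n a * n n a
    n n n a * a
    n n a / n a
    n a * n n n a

n n a / n a

a * n n a: 1 tree
n a * n n a: 1 tree
n n n a * a: 1 tree
n n a / n a: 3 trees
n a * n n n a: 1 tree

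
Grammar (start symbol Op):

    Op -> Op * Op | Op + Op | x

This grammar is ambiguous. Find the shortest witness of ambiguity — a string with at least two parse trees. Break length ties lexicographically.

x * x * x

length 1: no string has ≥2 trees
length 3: no string has ≥2 trees
length 5: x * x * x has 2 parse trees

Two derivations of x * x * x:
  Op ⇒ Op * Op ⇒ Op * Op * Op ⇒ x * Op * Op ⇒ x * x * Op ⇒ x * x * x
  Op ⇒ Op * Op ⇒ x * Op ⇒ x * Op * Op ⇒ x * x * Op ⇒ x * x * x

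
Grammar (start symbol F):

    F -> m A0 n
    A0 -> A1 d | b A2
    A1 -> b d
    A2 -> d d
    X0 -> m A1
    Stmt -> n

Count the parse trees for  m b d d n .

2

Parse trees for m b d d n:
  [F m [A0 [A1 b d] d] n]
  [F m [A0 b [A2 d d]] n]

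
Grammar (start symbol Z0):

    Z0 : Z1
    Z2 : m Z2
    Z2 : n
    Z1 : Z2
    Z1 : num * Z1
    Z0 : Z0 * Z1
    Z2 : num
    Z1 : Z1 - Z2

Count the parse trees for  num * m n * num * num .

4

Parse trees for num * m n * num * num:
  [Z0 [Z0 [Z1 num * [Z1 [Z2 m [Z2 n]]]]] * [Z1 num * [Z1 [Z2 num]]]]
  [Z0 [Z0 [Z0 [Z1 [Z2 num]]] * [Z1 [Z2 m [Z2 n]]]] * [Z1 num * [Z1 [Z2 num]]]]
  [Z0 [Z0 [Z0 [Z1 num * [Z1 [Z2 m [Z2 n]]]]] * [Z1 [Z2 num]]] * [Z1 [Z2 num]]]
  [Z0 [Z0 [Z0 [Z0 [Z1 [Z2 num]]] * [Z1 [Z2 m [Z2 n]]]] * [Z1 [Z2 num]]] * [Z1 [Z2 num]]]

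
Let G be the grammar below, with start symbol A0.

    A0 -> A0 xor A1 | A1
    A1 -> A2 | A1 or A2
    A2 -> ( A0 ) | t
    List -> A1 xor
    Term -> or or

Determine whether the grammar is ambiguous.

Only A0, A1, A2 are reachable from A0; ignoring the rest: The grammar is stratified — A0 handles 'xor' (left-recursive), A1 handles 'or', A2 atoms. Each operator has a fixed associativity and precedence level, so every string has one parse.

Unambiguous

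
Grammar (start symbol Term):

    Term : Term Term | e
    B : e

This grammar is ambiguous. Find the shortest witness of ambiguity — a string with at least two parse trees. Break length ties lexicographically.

length 1: no string has ≥2 trees
length 2: no string has ≥2 trees
length 3: e e e has 2 parse trees

Two derivations of e e e:
  Term ⇒ Term Term ⇒ Term Term Term ⇒ e Term Term ⇒ e e Term ⇒ e e e
  Term ⇒ Term Term ⇒ e Term ⇒ e Term Term ⇒ e e Term ⇒ e e e

e e e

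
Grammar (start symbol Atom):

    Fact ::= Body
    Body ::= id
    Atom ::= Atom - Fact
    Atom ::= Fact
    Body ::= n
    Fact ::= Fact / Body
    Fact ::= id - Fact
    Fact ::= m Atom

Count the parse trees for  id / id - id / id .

1

Parse trees for id / id - id / id:
  [Atom [Atom [Fact [Fact [Body id]] / [Body id]]] - [Fact [Fact [Body id]] / [Body id]]]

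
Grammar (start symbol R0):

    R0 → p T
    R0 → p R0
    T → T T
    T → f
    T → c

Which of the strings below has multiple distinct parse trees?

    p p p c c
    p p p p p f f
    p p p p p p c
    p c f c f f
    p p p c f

p p p c c: 1 tree
p p p p p f f: 1 tree
p p p p p p c: 1 tree
p c f c f f: 14 trees
p p p c f: 1 tree

p c f c f f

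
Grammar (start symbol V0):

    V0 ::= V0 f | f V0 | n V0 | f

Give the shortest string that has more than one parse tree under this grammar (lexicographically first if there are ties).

f f

length 1: no string has ≥2 trees
length 2: f f has 2 parse trees

Two derivations of f f:
  V0 ⇒ V0 f ⇒ f f
  V0 ⇒ f V0 ⇒ f f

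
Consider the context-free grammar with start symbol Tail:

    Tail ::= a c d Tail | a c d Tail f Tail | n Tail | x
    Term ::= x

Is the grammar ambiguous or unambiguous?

Ambiguous

Witness: a c d a c d x f x

Derivation 1: Tail ⇒ a c d Tail ⇒ a c d a c d Tail f Tail ⇒ a c d a c d x f Tail ⇒ a c d a c d x f x
Derivation 2: Tail ⇒ a c d Tail f Tail ⇒ a c d a c d Tail f Tail ⇒ a c d a c d x f Tail ⇒ a c d a c d x f x

Two distinct leftmost derivations for the same string.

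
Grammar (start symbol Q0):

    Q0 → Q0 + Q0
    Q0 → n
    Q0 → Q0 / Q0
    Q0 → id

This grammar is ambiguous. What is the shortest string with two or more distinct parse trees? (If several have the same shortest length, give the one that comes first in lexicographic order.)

length 1: no string has ≥2 trees
length 3: no string has ≥2 trees
length 5: id + id + id has 2 parse trees

Two derivations of id + id + id:
  Q0 ⇒ Q0 + Q0 ⇒ Q0 + Q0 + Q0 ⇒ id + Q0 + Q0 ⇒ id + id + Q0 ⇒ id + id + id
  Q0 ⇒ Q0 + Q0 ⇒ id + Q0 ⇒ id + Q0 + Q0 ⇒ id + id + Q0 ⇒ id + id + id

id + id + id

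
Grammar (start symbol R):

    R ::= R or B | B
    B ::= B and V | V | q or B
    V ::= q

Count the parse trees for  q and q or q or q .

Parse trees for q and q or q or q:
  [R [R [B [B [V q]] and [V q]]] or [B q or [B [V q]]]]
  [R [R [R [B [B [V q]] and [V q]]] or [B [V q]]] or [B [V q]]]

2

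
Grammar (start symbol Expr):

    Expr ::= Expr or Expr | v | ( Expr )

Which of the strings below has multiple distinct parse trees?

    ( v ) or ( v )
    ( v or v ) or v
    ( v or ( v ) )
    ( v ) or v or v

( v ) or ( v ): 1 tree
( v or v ) or v: 1 tree
( v or ( v ) ): 1 tree
( v ) or v or v: 2 trees

( v ) or v or v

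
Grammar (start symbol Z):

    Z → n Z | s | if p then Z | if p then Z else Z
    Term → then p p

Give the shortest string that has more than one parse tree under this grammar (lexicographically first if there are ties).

if p then if p then s else s

length 1: no string has ≥2 trees
length 2: no string has ≥2 trees
length 3: no string has ≥2 trees
length 4: no string has ≥2 trees
length 5: no string has ≥2 trees
length 6: no string has ≥2 trees
length 7: no string has ≥2 trees
length 8: no string has ≥2 trees
length 9: if p then if p then s else s has 2 parse trees

Two derivations of if p then if p then s else s:
  Z ⇒ if p then Z ⇒ if p then if p then Z else Z ⇒ if p then if p then s else Z ⇒ if p then if p then s else s
  Z ⇒ if p then Z else Z ⇒ if p then if p then Z else Z ⇒ if p then if p then s else Z ⇒ if p then if p then s else s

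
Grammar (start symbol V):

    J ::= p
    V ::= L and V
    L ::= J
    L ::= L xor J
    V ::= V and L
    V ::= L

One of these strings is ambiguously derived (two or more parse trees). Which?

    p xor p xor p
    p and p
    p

p and p

p xor p xor p: 1 tree
p and p: 2 trees
p: 1 tree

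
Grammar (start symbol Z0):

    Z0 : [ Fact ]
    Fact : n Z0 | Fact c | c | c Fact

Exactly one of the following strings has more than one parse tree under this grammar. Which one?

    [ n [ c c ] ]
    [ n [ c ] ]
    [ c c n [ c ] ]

[ n [ c c ] ]: 2 trees
[ n [ c ] ]: 1 tree
[ c c n [ c ] ]: 1 tree

[ n [ c c ] ]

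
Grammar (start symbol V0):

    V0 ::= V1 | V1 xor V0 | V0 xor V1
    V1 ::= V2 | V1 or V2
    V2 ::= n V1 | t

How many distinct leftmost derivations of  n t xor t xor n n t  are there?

4

Parse trees for n t xor t xor n n t:
  [V0 [V1 [V2 n [V1 [V2 t]]]] xor [V0 [V1 [V2 t]] xor [V0 [V1 [V2 n [V1 [V2 n [V1 [V2 t]]]]]]]]]
  [V0 [V1 [V2 n [V1 [V2 t]]]] xor [V0 [V0 [V1 [V2 t]]] xor [V1 [V2 n [V1 [V2 n [V1 [V2 t]]]]]]]]
  [V0 [V0 [V1 [V2 n [V1 [V2 t]]]] xor [V0 [V1 [V2 t]]]] xor [V1 [V2 n [V1 [V2 n [V1 [V2 t]]]]]]]
  [V0 [V0 [V0 [V1 [V2 n [V1 [V2 t]]]]] xor [V1 [V2 t]]] xor [V1 [V2 n [V1 [V2 n [V1 [V2 t]]]]]]]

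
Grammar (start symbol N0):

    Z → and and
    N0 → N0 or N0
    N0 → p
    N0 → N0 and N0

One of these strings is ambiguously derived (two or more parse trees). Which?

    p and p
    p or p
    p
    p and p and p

p and p: 1 tree
p or p: 1 tree
p: 1 tree
p and p and p: 2 trees

p and p and p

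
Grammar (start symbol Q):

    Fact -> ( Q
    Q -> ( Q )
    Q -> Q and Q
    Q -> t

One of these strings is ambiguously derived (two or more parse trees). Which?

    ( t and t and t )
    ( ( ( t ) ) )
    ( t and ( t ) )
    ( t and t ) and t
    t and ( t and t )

( t and t and t ): 2 trees
( ( ( t ) ) ): 1 tree
( t and ( t ) ): 1 tree
( t and t ) and t: 1 tree
t and ( t and t ): 1 tree

( t and t and t )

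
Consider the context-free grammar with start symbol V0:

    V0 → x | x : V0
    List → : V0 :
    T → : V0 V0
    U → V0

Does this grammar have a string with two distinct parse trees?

(List, T, U are unreachable from V0, so their rules don't affect L(V0).) The reachable grammar is A → atom sep A | atom. Each atom is followed by either the separator (recurse) or end-of-string (stop) — no choice point.

Unambiguous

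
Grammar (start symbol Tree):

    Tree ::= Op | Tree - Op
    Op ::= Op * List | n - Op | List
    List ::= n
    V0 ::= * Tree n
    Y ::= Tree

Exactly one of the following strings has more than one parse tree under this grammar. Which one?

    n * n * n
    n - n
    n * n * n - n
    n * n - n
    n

n * n * n: 1 tree
n - n: 2 trees
n * n * n - n: 1 tree
n * n - n: 1 tree
n: 1 tree

n - n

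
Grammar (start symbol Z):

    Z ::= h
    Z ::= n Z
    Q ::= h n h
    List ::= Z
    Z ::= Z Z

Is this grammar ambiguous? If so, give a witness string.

Ambiguous

Witness: h h h

Derivation 1: Z ⇒ Z Z ⇒ h Z ⇒ h Z Z ⇒ h h Z ⇒ h h h
Derivation 2: Z ⇒ Z Z ⇒ Z Z Z ⇒ h Z Z ⇒ h h Z ⇒ h h h

Two distinct leftmost derivations for the same string.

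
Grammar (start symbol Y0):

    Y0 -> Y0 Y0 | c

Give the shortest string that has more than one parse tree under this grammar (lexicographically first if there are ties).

length 1: no string has ≥2 trees
length 2: no string has ≥2 trees
length 3: c c c has 2 parse trees

Two derivations of c c c:
  Y0 ⇒ Y0 Y0 ⇒ Y0 Y0 Y0 ⇒ c Y0 Y0 ⇒ c c Y0 ⇒ c c c
  Y0 ⇒ Y0 Y0 ⇒ c Y0 ⇒ c Y0 Y0 ⇒ c c Y0 ⇒ c c c

c c c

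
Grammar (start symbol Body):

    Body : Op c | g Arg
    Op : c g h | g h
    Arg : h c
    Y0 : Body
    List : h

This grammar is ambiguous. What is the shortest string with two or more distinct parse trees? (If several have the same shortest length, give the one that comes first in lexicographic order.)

length 3: g h c has 2 parse trees

Two derivations of g h c:
  Body ⇒ Op c ⇒ g h c
  Body ⇒ g Arg ⇒ g h c

g h c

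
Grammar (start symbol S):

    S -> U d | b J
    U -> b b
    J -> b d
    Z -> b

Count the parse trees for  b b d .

Parse trees for b b d:
  [S [U b b] d]
  [S b [J b d]]

2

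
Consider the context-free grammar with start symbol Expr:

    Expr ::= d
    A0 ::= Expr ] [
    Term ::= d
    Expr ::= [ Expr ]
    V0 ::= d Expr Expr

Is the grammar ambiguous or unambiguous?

Unambiguous

Only Expr is reachable from Expr; ignoring the rest: Each string is a nest of matched brackets around a single atom. An opening bracket forces the recursive rule; an atom forces the base rule.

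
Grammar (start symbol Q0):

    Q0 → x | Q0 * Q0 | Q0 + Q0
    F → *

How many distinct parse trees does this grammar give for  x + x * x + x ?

5

Parse trees for x + x * x + x:
  [Q0 [Q0 [Q0 x] + [Q0 x]] * [Q0 [Q0 x] + [Q0 x]]]
  [Q0 [Q0 x] + [Q0 [Q0 x] * [Q0 [Q0 x] + [Q0 x]]]]
  [Q0 [Q0 x] + [Q0 [Q0 [Q0 x] * [Q0 x]] + [Q0 x]]]
  [Q0 [Q0 [Q0 [Q0 x] + [Q0 x]] * [Q0 x]] + [Q0 x]]
  [Q0 [Q0 [Q0 x] + [Q0 [Q0 x] * [Q0 x]]] + [Q0 x]]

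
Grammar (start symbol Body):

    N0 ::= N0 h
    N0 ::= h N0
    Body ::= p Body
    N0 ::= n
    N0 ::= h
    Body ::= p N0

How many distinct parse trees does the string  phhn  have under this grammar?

Parse trees for phhn:
  [Body p [N0 h [N0 h [N0 n]]]]

1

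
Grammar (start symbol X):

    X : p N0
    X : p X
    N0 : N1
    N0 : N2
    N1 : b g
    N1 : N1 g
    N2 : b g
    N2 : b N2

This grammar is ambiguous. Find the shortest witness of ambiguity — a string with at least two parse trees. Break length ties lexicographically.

length 3: p b g has 2 parse trees

Two derivations of p b g:
  X ⇒ p N0 ⇒ p N1 ⇒ p b g
  X ⇒ p N0 ⇒ p N2 ⇒ p b g

p b g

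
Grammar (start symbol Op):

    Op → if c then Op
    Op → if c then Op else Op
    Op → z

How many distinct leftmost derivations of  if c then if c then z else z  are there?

Parse trees for if c then if c then z else z:
  [Op if c then [Op if c then [Op z] else [Op z]]]
  [Op if c then [Op if c then [Op z]] else [Op z]]

2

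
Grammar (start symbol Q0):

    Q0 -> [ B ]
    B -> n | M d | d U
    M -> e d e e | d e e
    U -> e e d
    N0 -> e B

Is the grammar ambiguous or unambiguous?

Witness: [ d e e d ]

Derivation 1: Q0 ⇒ [ B ] ⇒ [ M d ] ⇒ [ d e e d ]
Derivation 2: Q0 ⇒ [ B ] ⇒ [ d U ] ⇒ [ d e e d ]

Two distinct leftmost derivations for the same string.

Ambiguous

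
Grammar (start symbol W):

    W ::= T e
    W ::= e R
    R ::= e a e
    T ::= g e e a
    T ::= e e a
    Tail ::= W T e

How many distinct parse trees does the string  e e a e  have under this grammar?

Parse trees for e e a e:
  [W [T e e a] e]
  [W e [R e a e]]

2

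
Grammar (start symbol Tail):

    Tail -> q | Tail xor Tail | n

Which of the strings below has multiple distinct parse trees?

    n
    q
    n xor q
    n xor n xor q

n: 1 tree
q: 1 tree
n xor q: 1 tree
n xor n xor q: 2 trees

n xor n xor q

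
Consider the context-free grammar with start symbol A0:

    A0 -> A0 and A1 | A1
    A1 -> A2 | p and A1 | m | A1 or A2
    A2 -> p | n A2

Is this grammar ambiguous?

Witness: p and m

Derivation 1: A0 ⇒ A0 and A1 ⇒ A1 and A1 ⇒ A2 and A1 ⇒ p and A1 ⇒ p and m
Derivation 2: A0 ⇒ A1 ⇒ p and A1 ⇒ p and m

Two distinct leftmost derivations for the same string.

Ambiguous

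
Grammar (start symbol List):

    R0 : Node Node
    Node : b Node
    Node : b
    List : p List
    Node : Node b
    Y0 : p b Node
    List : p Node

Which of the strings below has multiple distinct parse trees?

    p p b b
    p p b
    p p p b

p p b b: 2 trees
p p b: 1 tree
p p p b: 1 tree

p p b b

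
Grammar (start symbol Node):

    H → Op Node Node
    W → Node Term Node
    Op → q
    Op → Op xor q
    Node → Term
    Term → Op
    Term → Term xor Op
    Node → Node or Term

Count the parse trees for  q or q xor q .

Parse trees for q or q xor q:
  [Node [Node [Term [Op q]]] or [Term [Op [Op q] xor q]]]
  [Node [Node [Term [Op q]]] or [Term [Term [Op q]] xor [Op q]]]

2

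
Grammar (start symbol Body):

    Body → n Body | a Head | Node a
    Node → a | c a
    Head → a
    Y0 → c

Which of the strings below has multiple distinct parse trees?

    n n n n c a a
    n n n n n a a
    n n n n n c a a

n n n n n a a

n n n n c a a: 1 tree
n n n n n a a: 2 trees
n n n n n c a a: 1 tree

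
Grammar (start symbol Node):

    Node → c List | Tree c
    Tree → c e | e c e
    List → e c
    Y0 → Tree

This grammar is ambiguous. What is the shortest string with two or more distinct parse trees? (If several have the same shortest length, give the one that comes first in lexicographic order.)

length 3: c e c has 2 parse trees

Two derivations of c e c:
  Node ⇒ c List ⇒ c e c
  Node ⇒ Tree c ⇒ c e c

c e c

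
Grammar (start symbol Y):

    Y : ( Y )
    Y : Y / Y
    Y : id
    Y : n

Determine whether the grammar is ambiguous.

Witness: id / id / id

Derivation 1: Y ⇒ Y / Y ⇒ Y / Y / Y ⇒ id / Y / Y ⇒ id / id / Y ⇒ id / id / id
Derivation 2: Y ⇒ Y / Y ⇒ id / Y ⇒ id / Y / Y ⇒ id / id / Y ⇒ id / id / id

Two distinct leftmost derivations for the same string.

Ambiguous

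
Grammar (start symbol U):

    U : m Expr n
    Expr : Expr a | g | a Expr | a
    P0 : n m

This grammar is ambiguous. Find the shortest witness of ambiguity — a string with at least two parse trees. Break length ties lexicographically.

m a a n

length 3: no string has ≥2 trees
length 4: m a a n has 2 parse trees

Two derivations of m a a n:
  U ⇒ m Expr n ⇒ m Expr a n ⇒ m a a n
  U ⇒ m Expr n ⇒ m a Expr n ⇒ m a a n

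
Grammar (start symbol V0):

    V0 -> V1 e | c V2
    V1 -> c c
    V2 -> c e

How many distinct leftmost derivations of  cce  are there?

Parse trees for cce:
  [V0 [V1 c c] e]
  [V0 c [V2 c e]]

2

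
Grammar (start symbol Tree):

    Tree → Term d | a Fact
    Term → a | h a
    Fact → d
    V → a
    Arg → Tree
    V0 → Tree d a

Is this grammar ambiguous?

Witness: a d

Derivation 1: Tree ⇒ Term d ⇒ a d
Derivation 2: Tree ⇒ a Fact ⇒ a d

Two distinct leftmost derivations for the same string.

Ambiguous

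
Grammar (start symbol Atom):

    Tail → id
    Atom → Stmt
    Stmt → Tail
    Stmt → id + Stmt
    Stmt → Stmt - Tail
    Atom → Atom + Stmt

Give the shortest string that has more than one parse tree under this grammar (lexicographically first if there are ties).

id + id

length 1: no string has ≥2 trees
length 3: id + id has 2 parse trees

Two derivations of id + id:
  Atom ⇒ Stmt ⇒ id + Stmt ⇒ id + Tail ⇒ id + id
  Atom ⇒ Atom + Stmt ⇒ Stmt + Stmt ⇒ Tail + Stmt ⇒ id + Stmt ⇒ id + Tail ⇒ id + id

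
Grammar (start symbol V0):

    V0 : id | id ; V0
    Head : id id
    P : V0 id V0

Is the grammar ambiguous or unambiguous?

(Head, P are unreachable from V0, so their rules don't affect L(V0).) Right-recursive list with a separator: after each atom, whether the separator follows determines the rule. One parse per string.

Unambiguous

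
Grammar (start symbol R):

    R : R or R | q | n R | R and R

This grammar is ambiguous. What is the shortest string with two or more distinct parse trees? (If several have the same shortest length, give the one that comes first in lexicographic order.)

length 1: no string has ≥2 trees
length 2: no string has ≥2 trees
length 3: no string has ≥2 trees
length 4: n q and q has 2 parse trees

Two derivations of n q and q:
  R ⇒ n R ⇒ n R and R ⇒ n q and R ⇒ n q and q
  R ⇒ R and R ⇒ n R and R ⇒ n q and R ⇒ n q and q

n q and q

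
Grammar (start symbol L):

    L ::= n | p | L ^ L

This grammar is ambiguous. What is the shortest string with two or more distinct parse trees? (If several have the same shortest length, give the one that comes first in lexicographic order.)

n ^ n ^ n

length 1: no string has ≥2 trees
length 3: no string has ≥2 trees
length 5: n ^ n ^ n has 2 parse trees

Two derivations of n ^ n ^ n:
  L ⇒ L ^ L ⇒ n ^ L ⇒ n ^ L ^ L ⇒ n ^ n ^ L ⇒ n ^ n ^ n
  L ⇒ L ^ L ⇒ L ^ L ^ L ⇒ n ^ L ^ L ⇒ n ^ n ^ L ⇒ n ^ n ^ n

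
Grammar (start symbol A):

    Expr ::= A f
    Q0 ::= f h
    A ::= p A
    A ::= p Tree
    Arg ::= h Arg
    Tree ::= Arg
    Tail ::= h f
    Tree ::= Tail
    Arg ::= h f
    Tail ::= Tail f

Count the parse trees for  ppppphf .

2

Parse trees for ppppphf:
  [A p [A p [A p [A p [A p [Tree [Arg h f]]]]]]]
  [A p [A p [A p [A p [A p [Tree [Tail h f]]]]]]]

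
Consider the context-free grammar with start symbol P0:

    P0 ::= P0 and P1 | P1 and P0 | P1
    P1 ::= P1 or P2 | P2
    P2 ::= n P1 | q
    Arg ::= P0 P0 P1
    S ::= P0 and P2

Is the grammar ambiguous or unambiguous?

Ambiguous

Witness: q and q

Derivation 1: P0 ⇒ P0 and P1 ⇒ P1 and P1 ⇒ P2 and P1 ⇒ q and P1 ⇒ q and P2 ⇒ q and q
Derivation 2: P0 ⇒ P1 and P0 ⇒ P2 and P0 ⇒ q and P0 ⇒ q and P1 ⇒ q and P2 ⇒ q and q

Two distinct leftmost derivations for the same string.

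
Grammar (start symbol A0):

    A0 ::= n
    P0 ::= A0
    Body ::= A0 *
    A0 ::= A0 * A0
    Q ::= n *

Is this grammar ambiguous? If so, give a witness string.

Witness: n * n * n

Derivation 1: A0 ⇒ A0 * A0 ⇒ n * A0 ⇒ n * A0 * A0 ⇒ n * n * A0 ⇒ n * n * n
Derivation 2: A0 ⇒ A0 * A0 ⇒ A0 * A0 * A0 ⇒ n * A0 * A0 ⇒ n * n * A0 ⇒ n * n * n

Two distinct leftmost derivations for the same string.

Ambiguous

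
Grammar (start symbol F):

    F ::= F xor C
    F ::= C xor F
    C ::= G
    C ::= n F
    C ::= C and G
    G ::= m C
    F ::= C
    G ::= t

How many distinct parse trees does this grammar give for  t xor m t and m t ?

4

Parse trees for t xor m t and m t:
  [F [F [C [G t]]] xor [C [G m [C [C [G t]] and [G m [C [G t]]]]]]]
  [F [F [C [G t]]] xor [C [C [G m [C [G t]]]] and [G m [C [G t]]]]]
  [F [C [G t]] xor [F [C [G m [C [C [G t]] and [G m [C [G t]]]]]]]]
  [F [C [G t]] xor [F [C [C [G m [C [G t]]]] and [G m [C [G t]]]]]]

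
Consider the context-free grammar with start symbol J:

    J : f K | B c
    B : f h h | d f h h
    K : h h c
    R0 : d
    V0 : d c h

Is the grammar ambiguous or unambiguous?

Ambiguous

Witness: f h h c

Derivation 1: J ⇒ f K ⇒ f h h c
Derivation 2: J ⇒ B c ⇒ f h h c

Two distinct leftmost derivations for the same string.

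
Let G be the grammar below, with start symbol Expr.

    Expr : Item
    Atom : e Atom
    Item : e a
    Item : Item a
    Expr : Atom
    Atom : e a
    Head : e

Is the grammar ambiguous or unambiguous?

Witness: e a

Derivation 1: Expr ⇒ Item ⇒ e a
Derivation 2: Expr ⇒ Atom ⇒ e a

Two distinct leftmost derivations for the same string.

Ambiguous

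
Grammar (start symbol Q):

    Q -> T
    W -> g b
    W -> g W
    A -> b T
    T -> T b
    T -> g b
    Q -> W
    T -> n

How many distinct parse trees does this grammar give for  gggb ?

Parse trees for gggb:
  [Q [W g [W g [W g b]]]]

1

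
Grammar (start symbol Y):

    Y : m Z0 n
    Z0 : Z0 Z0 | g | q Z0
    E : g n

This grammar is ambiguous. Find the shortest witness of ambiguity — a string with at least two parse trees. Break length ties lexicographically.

length 3: no string has ≥2 trees
length 4: no string has ≥2 trees
length 5: m g g g n has 2 parse trees

Two derivations of m g g g n:
  Y ⇒ m Z0 n ⇒ m Z0 Z0 n ⇒ m Z0 Z0 Z0 n ⇒ m g Z0 Z0 n ⇒ m g g Z0 n ⇒ m g g g n
  Y ⇒ m Z0 n ⇒ m Z0 Z0 n ⇒ m g Z0 n ⇒ m g Z0 Z0 n ⇒ m g g Z0 n ⇒ m g g g n

m g g g n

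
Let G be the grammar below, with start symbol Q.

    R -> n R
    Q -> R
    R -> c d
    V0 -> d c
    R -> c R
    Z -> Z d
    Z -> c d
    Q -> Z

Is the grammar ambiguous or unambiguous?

Ambiguous

Witness: c d

Derivation 1: Q ⇒ R ⇒ c d
Derivation 2: Q ⇒ Z ⇒ c d

Two distinct leftmost derivations for the same string.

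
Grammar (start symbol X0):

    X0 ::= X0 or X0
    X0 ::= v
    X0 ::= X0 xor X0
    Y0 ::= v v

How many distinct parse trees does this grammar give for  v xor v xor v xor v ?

Parse trees for v xor v xor v xor v:
  [X0 [X0 v] xor [X0 [X0 v] xor [X0 [X0 v] xor [X0 v]]]]
  [X0 [X0 v] xor [X0 [X0 [X0 v] xor [X0 v]] xor [X0 v]]]
  [X0 [X0 [X0 v] xor [X0 v]] xor [X0 [X0 v] xor [X0 v]]]
  [X0 [X0 [X0 v] xor [X0 [X0 v] xor [X0 v]]] xor [X0 v]]
  [X0 [X0 [X0 [X0 v] xor [X0 v]] xor [X0 v]] xor [X0 v]]

5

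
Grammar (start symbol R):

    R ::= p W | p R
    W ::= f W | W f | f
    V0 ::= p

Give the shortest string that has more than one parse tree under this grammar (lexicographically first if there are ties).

p f f

length 2: no string has ≥2 trees
length 3: p f f has 2 parse trees

Two derivations of p f f:
  R ⇒ p W ⇒ p f W ⇒ p f f
  R ⇒ p W ⇒ p W f ⇒ p f f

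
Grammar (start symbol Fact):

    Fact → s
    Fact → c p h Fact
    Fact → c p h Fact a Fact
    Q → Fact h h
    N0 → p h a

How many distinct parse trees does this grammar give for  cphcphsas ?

Parse trees for cphcphsas:
  [Fact c p h [Fact c p h [Fact s] a [Fact s]]]
  [Fact c p h [Fact c p h [Fact s]] a [Fact s]]

2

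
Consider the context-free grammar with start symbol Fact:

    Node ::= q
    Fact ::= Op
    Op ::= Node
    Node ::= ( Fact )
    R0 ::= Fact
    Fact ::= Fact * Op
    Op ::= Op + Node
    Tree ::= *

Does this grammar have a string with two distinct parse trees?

Unambiguous

(Tree, R0 are unreachable from Fact, so their rules don't affect L(Fact).) The grammar is stratified — Fact handles '*' (left-recursive), Op handles '+', Node atoms. Each operator has a fixed associativity and precedence level, so every string has one parse.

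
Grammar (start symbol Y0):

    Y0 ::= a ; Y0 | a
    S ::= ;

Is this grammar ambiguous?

(S is unreachable from Y0, so its rules don't affect L(Y0).) The reachable grammar is A → atom sep A | atom. Each atom is followed by either the separator (recurse) or end-of-string (stop) — no choice point.

Unambiguous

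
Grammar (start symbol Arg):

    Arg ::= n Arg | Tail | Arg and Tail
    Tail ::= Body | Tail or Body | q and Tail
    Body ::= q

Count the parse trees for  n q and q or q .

Parse trees for n q and q or q:
  [Arg n [Arg [Tail [Tail q and [Tail [Body q]]] or [Body q]]]]
  [Arg n [Arg [Tail q and [Tail [Tail [Body q]] or [Body q]]]]]
  [Arg n [Arg [Arg [Tail [Body q]]] and [Tail [Tail [Body q]] or [Body q]]]]
  [Arg [Arg n [Arg [Tail [Body q]]]] and [Tail [Tail [Body q]] or [Body q]]]

4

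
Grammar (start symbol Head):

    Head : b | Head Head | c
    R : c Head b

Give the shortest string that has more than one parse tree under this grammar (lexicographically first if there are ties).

b b b

length 1: no string has ≥2 trees
length 2: no string has ≥2 trees
length 3: b b b has 2 parse trees

Two derivations of b b b:
  Head ⇒ Head Head ⇒ b Head ⇒ b Head Head ⇒ b b Head ⇒ b b b
  Head ⇒ Head Head ⇒ Head Head Head ⇒ b Head Head ⇒ b b Head ⇒ b b b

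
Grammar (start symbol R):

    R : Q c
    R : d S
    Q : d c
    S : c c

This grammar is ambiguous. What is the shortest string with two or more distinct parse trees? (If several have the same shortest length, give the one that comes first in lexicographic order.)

d c c

length 3: d c c has 2 parse trees

Two derivations of d c c:
  R ⇒ Q c ⇒ d c c
  R ⇒ d S ⇒ d c c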